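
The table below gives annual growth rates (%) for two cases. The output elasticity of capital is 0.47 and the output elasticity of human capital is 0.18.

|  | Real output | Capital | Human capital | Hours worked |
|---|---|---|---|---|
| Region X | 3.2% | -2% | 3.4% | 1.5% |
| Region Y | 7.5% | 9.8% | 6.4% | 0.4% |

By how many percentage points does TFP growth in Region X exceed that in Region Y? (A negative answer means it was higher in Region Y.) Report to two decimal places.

1.40 percentage points

Labor's share = 1 − 0.47 − 0.18 = 0.35.
Region X: TFP = 3.2 + 0.94 − 0.612 − 0.525 = 3.003%.
Region Y: TFP = 7.5 − 4.606 − 1.152 − 0.14 = 1.602%.
Difference = 3.003 − (1.602) = 1.401 pp.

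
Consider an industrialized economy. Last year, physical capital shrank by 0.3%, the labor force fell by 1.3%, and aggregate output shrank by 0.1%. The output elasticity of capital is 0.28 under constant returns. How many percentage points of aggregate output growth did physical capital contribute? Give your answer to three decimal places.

Contribution = share × growth = 0.28 × (-0.3) = -0.084 pp.

-0.084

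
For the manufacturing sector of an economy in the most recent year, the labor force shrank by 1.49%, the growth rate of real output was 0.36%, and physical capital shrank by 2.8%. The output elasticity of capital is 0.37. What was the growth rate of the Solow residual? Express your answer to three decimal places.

Labor's share = 1 − 0.37 = 0.63.
Physical capital: 0.37 × (-2.8) = -1.036 pp.
The labor force: 0.63 × (-1.49) = -0.9387 pp.
TFP growth = 0.36 + 1.9747 = 2.3347%.

2.335%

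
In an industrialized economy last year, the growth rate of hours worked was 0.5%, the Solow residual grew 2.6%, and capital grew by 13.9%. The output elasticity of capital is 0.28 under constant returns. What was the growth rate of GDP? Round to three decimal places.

6.852%

Labor's share = 1 − 0.28 = 0.72.
Capital: 0.28 × 13.9 = 3.892 pp.
Hours worked: 0.72 × 0.5 = 0.36 pp.
Output growth = 2.6 + 4.252 = 6.852%.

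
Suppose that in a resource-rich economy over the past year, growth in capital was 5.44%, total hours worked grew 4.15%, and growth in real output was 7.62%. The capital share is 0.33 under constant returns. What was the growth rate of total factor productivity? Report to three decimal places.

Total factor productivity grew 3.044%.

Labor's share = 1 − 0.33 = 0.67.
Capital: 0.33 × 5.44 = 1.7952 pp.
Total hours worked: 0.67 × 4.15 = 2.7805 pp.
TFP growth = 7.62 − 4.5757 = 3.0443%.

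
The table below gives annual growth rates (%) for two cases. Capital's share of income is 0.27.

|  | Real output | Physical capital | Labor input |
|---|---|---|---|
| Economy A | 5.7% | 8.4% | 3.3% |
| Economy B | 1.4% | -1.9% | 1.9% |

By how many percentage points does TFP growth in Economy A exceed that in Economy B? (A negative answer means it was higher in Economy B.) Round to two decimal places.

0.50 percentage points

Labor's share = 1 − 0.27 = 0.73.
Economy A: TFP = 5.7 − 2.268 − 2.409 = 1.023%.
Economy B: TFP = 1.4 + 0.513 − 1.387 = 0.526%.
Difference = 1.023 − (0.526) = 0.497 pp.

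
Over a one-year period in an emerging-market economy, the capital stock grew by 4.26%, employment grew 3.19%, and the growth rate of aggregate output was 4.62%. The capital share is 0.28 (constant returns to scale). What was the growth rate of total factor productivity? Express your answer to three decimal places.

Labor's share = 1 − 0.28 = 0.72.
The capital stock: 0.28 × 4.26 = 1.1928 pp.
Employment: 0.72 × 3.19 = 2.2968 pp.
TFP growth = 4.62 − 3.4896 = 1.1304%.

1.130%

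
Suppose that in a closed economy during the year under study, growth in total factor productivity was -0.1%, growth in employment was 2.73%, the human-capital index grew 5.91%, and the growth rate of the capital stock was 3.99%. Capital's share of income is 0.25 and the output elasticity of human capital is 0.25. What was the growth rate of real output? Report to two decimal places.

Real output growth was 3.74%.

Labor's share = 1 − 0.25 − 0.25 = 0.5.
The capital stock: 0.25 × 3.99 = 0.9975 pp.
The human-capital index: 0.25 × 5.91 = 1.4775 pp.
Employment: 0.5 × 2.73 = 1.365 pp.
Output growth = -0.1 + 3.84 = 3.74%.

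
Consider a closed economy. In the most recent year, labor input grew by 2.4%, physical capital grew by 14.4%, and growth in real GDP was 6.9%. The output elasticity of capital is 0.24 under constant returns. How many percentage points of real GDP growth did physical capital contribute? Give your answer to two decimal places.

3.46

Contribution = share × growth = 0.24 × 14.4 = 3.456 pp.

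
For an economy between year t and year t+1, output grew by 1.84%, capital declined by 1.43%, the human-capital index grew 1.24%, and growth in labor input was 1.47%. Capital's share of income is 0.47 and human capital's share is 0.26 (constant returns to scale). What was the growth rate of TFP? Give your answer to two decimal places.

1.79%

Labor's share = 1 − 0.47 − 0.26 = 0.27.
Capital: 0.47 × (-1.43) = -0.6721 pp.
The human-capital index: 0.26 × 1.24 = 0.3224 pp.
Labor input: 0.27 × 1.47 = 0.3969 pp.
TFP growth = 1.84 − 0.0472 = 1.7928%.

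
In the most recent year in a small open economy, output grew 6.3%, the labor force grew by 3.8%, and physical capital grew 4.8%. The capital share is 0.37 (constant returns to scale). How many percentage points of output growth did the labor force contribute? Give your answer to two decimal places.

Labor's share = 1 − 0.37 = 0.63.
Contribution = share × growth = 0.63 × 3.8 = 2.394 pp.

2.39 percentage points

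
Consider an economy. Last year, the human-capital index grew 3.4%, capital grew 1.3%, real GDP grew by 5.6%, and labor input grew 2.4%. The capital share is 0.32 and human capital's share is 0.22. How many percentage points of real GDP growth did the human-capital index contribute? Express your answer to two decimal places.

0.75 percentage points

Contribution = share × growth = 0.22 × 3.4 = 0.748 pp.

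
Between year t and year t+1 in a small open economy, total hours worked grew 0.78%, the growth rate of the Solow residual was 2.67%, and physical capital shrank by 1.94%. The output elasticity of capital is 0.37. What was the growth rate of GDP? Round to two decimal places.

GDP growth was 2.44%.

Labor's share = 1 − 0.37 = 0.63.
Physical capital: 0.37 × (-1.94) = -0.7178 pp.
Total hours worked: 0.63 × 0.78 = 0.4914 pp.
Output growth = 2.67 + (-0.2264) = 2.4436%.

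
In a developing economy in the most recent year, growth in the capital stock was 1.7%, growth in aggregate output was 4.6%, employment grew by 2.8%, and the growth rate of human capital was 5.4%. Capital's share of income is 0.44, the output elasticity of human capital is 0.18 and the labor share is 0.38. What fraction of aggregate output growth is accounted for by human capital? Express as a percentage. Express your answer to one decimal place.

Human capital contributed 0.18 × 5.4 = 0.972 pp.
Share of growth = 0.972 / 4.6 × 100 = 21.13%.

21.1%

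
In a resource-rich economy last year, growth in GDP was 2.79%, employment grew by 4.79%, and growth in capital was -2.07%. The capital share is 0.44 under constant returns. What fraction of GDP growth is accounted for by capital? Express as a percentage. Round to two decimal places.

Capital contributed 0.44 × (-2.07) = -0.9108 pp.
Share of growth = -0.9108 / 2.79 × 100 = -32.6452%.

Capital accounted for -32.65% of growth.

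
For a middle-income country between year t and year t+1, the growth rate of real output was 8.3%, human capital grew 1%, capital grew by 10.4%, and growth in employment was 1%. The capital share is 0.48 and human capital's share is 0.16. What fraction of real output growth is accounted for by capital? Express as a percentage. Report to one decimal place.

Capital contributed 0.48 × 10.4 = 4.992 pp.
Share of growth = 4.992 / 8.3 × 100 = 60.145%.

60.1%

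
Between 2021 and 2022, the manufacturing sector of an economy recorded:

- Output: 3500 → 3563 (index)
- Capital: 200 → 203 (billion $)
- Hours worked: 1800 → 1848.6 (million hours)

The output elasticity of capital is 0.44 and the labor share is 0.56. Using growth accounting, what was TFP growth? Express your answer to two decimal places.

Output growth = (3563 − 3500) / 3500 = 1.8%.
Capital growth = (203 − 200) / 200 = 1.5%.
Hours worked growth = (1848.6 − 1800) / 1800 = 2.7%.
Labor's share = 1 − 0.44 = 0.56.
Capital: 0.44 × 1.5 = 0.66 pp.
Hours worked: 0.56 × 2.7 = 1.512 pp.
TFP growth = 1.8 − 2.172 = -0.372%.

-0.37%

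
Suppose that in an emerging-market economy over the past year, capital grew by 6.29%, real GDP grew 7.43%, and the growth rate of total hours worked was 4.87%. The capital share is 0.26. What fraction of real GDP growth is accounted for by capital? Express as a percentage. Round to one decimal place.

Capital contributed 0.26 × 6.29 = 1.6354 pp.
Share of growth = 1.6354 / 7.43 × 100 = 22.011%.

22.0%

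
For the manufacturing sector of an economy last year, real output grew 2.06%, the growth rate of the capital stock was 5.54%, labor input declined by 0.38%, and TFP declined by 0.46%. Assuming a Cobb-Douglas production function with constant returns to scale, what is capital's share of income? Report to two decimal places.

gY = gA + α·gK + (1−α)·gL, so gY − gA − gL = α(gK − gL).
2.06 + 0.46 + 0.38 = α × (5.54 − (-0.38)).
2.9 = 5.92 α, so α = 0.4899.

α = 0.49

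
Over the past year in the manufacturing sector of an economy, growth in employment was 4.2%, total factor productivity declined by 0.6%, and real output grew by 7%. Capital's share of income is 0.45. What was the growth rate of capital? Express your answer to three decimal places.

11.756%

Labor's share = 1 − 0.45 = 0.55.
gY = gA + 0.55×4.2 + 0.45×g.
0.45×g = 7 + 0.6 − 2.31 = 5.29.
g = 5.29 / 0.45 = 11.75556%.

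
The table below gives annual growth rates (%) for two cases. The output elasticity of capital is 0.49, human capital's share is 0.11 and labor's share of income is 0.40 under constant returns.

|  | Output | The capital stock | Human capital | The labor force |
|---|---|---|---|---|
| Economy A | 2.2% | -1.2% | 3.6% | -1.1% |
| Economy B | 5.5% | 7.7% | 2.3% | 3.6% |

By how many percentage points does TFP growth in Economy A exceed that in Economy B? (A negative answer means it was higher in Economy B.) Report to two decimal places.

Labor's share = 1 − 0.49 − 0.11 = 0.4.
Economy A: TFP = 2.2 + 0.588 − 0.396 + 0.44 = 2.832%.
Economy B: TFP = 5.5 − 3.773 − 0.253 − 1.44 = 0.034%.
Difference = 2.832 − (0.034) = 2.798 pp.

2.80 percentage points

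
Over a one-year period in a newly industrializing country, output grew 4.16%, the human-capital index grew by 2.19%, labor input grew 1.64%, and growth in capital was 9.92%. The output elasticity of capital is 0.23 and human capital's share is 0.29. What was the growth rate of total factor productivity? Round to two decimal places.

Labor's share = 1 − 0.23 − 0.29 = 0.48.
Capital: 0.23 × 9.92 = 2.2816 pp.
The human-capital index: 0.29 × 2.19 = 0.6351 pp.
Labor input: 0.48 × 1.64 = 0.7872 pp.
TFP growth = 4.16 − 3.7039 = 0.4561%.

Total factor productivity grew 0.46%.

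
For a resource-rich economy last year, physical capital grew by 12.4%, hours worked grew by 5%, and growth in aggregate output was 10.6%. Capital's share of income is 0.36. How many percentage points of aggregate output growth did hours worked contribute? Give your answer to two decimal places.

3.20

Labor's share = 1 − 0.36 = 0.64.
Contribution = share × growth = 0.64 × 5 = 3.2 pp.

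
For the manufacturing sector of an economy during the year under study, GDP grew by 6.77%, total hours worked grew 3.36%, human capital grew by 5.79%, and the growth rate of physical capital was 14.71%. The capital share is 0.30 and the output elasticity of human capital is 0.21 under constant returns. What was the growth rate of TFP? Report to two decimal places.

Labor's share = 1 − 0.3 − 0.21 = 0.49.
Physical capital: 0.3 × 14.71 = 4.413 pp.
Human capital: 0.21 × 5.79 = 1.2159 pp.
Total hours worked: 0.49 × 3.36 = 1.6464 pp.
TFP growth = 6.77 − 7.2753 = -0.5053%.

-0.51%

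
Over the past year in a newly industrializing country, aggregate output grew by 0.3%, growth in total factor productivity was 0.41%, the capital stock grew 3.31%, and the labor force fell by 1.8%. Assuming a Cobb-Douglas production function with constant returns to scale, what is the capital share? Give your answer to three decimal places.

gY = gA + α·gK + (1−α)·gL, so gY − gA − gL = α(gK − gL).
0.3 − 0.41 + 1.8 = α × (3.31 − (-1.8)).
1.69 = 5.11 α, so α = 0.33072.

0.331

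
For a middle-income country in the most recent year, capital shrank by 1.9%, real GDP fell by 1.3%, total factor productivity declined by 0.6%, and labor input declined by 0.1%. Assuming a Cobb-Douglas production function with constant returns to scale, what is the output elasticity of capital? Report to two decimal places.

The output elasticity of capital is 0.33.

gY = gA + α·gK + (1−α)·gL, so gY − gA − gL = α(gK − gL).
-1.3 + 0.6 + 0.1 = α × (-1.9 − (-0.1)).
-0.6 = -1.8 α, so α = 0.3333.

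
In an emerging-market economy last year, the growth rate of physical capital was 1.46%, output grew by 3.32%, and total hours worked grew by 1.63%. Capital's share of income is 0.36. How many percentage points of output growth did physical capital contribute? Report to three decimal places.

0.526

Contribution = share × growth = 0.36 × 1.46 = 0.5256 pp.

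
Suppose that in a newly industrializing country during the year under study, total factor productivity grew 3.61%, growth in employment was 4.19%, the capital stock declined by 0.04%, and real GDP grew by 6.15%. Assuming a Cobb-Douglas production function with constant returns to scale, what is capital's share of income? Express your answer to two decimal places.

α = 0.39

gY = gA + α·gK + (1−α)·gL, so gY − gA − gL = α(gK − gL).
6.15 − 3.61 − 4.19 = α × (-0.04 − 4.19).
-1.65 = -4.23 α, so α = 0.3901.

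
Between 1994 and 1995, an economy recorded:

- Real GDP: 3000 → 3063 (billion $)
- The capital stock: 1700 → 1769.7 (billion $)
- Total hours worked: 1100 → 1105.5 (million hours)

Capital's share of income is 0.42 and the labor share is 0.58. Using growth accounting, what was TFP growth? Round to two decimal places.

Real GDP growth = (3063 − 3000) / 3000 = 2.1%.
The capital stock growth = (1769.7 − 1700) / 1700 = 4.1%.
Total hours worked growth = (1105.5 − 1100) / 1100 = 0.5%.
Labor's share = 1 − 0.42 = 0.58.
The capital stock: 0.42 × 4.1 = 1.722 pp.
Total hours worked: 0.58 × 0.5 = 0.29 pp.
TFP growth = 2.1 − 2.012 = 0.088%.

TFP growth was 0.09%.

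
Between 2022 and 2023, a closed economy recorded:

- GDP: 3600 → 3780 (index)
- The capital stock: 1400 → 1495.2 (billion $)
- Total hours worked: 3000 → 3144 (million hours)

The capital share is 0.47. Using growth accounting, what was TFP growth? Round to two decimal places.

-0.74%

GDP growth = (3780 − 3600) / 3600 = 5%.
The capital stock growth = (1495.2 − 1400) / 1400 = 6.8%.
Total hours worked growth = (3144 − 3000) / 3000 = 4.8%.
Labor's share = 1 − 0.47 = 0.53.
The capital stock: 0.47 × 6.8 = 3.196 pp.
Total hours worked: 0.53 × 4.8 = 2.544 pp.
TFP growth = 5 − 5.74 = -0.74%.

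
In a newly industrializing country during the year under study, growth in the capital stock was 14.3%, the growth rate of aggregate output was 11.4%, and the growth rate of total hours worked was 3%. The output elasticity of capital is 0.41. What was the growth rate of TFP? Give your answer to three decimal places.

3.767%

Labor's share = 1 − 0.41 = 0.59.
The capital stock: 0.41 × 14.3 = 5.863 pp.
Total hours worked: 0.59 × 3 = 1.77 pp.
TFP growth = 11.4 − 7.633 = 3.767%.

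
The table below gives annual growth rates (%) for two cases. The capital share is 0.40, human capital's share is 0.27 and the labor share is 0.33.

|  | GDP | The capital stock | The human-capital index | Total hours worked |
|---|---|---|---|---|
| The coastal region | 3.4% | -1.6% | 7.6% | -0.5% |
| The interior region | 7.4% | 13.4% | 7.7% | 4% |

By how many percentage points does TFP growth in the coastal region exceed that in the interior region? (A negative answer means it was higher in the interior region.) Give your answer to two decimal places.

3.51 percentage points

Labor's share = 1 − 0.4 − 0.27 = 0.33.
The coastal region: TFP = 3.4 + 0.64 − 2.052 + 0.165 = 2.153%.
The interior region: TFP = 7.4 − 5.36 − 2.079 − 1.32 = -1.359%.
Difference = 2.153 − (-1.359) = 3.512 pp.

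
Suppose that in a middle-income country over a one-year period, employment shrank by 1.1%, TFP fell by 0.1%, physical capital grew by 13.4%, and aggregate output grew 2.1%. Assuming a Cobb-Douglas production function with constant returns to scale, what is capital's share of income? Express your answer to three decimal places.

gY = gA + α·gK + (1−α)·gL, so gY − gA − gL = α(gK − gL).
2.1 + 0.1 + 1.1 = α × (13.4 − (-1.1)).
3.3 = 14.5 α, so α = 0.22759.

0.228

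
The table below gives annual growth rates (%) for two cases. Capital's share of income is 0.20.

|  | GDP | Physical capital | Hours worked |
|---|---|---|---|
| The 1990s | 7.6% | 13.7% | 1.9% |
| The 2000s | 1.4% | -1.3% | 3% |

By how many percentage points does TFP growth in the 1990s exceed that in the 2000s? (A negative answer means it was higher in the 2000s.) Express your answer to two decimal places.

Labor's share = 1 − 0.2 = 0.8.
The 1990s: TFP = 7.6 − 2.74 − 1.52 = 3.34%.
The 2000s: TFP = 1.4 + 0.26 − 2.4 = -0.74%.
Difference = 3.34 − (-0.74) = 4.08 pp.

4.08 percentage points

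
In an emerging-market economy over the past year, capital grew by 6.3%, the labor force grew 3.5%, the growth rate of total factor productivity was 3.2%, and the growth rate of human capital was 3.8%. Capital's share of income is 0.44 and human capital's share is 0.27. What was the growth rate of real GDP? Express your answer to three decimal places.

Labor's share = 1 − 0.44 − 0.27 = 0.29.
Capital: 0.44 × 6.3 = 2.772 pp.
Human capital: 0.27 × 3.8 = 1.026 pp.
The labor force: 0.29 × 3.5 = 1.015 pp.
Output growth = 3.2 + 4.813 = 8.013%.

8.013%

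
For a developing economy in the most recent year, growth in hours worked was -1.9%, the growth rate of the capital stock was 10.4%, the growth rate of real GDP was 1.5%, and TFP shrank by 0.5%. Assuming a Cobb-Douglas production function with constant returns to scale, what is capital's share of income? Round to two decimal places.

0.32

gY = gA + α·gK + (1−α)·gL, so gY − gA − gL = α(gK − gL).
1.5 + 0.5 + 1.9 = α × (10.4 − (-1.9)).
3.9 = 12.3 α, so α = 0.3171.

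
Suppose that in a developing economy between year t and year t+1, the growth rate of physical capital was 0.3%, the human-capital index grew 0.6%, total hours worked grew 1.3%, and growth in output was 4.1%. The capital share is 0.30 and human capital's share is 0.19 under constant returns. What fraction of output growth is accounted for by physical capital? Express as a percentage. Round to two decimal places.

Physical capital contributed 0.3 × 0.3 = 0.09 pp.
Share of growth = 0.09 / 4.1 × 100 = 2.1951%.

2.20%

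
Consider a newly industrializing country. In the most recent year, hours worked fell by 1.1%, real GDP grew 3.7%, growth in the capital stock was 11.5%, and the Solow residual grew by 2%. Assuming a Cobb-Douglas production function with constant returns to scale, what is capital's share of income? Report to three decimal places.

Capital's share of income is 0.222.

gY = gA + α·gK + (1−α)·gL, so gY − gA − gL = α(gK − gL).
3.7 − 2 + 1.1 = α × (11.5 − (-1.1)).
2.8 = 12.6 α, so α = 0.22222.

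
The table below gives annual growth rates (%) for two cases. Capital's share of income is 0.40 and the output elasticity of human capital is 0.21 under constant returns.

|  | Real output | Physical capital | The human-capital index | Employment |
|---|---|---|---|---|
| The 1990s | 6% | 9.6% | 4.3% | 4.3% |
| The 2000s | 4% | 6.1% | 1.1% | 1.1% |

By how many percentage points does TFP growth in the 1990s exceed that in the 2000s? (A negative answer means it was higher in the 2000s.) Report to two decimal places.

Labor's share = 1 − 0.4 − 0.21 = 0.39.
The 1990s: TFP = 6 − 3.84 − 0.903 − 1.677 = -0.42%.
The 2000s: TFP = 4 − 2.44 − 0.231 − 0.429 = 0.9%.
Difference = -0.42 − (0.9) = -1.32 pp.

-1.32 percentage points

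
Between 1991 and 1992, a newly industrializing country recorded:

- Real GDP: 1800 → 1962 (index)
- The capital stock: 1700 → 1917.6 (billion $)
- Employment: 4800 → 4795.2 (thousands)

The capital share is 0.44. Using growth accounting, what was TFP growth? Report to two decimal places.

Real GDP growth = (1962 − 1800) / 1800 = 9%.
The capital stock growth = (1917.6 − 1700) / 1700 = 12.8%.
Employment growth = (4795.2 − 4800) / 4800 = -0.1%.
Labor's share = 1 − 0.44 = 0.56.
The capital stock: 0.44 × 12.8 = 5.632 pp.
Employment: 0.56 × (-0.1) = -0.056 pp.
TFP growth = 9 − 5.576 = 3.424%.

TFP grew 3.42%.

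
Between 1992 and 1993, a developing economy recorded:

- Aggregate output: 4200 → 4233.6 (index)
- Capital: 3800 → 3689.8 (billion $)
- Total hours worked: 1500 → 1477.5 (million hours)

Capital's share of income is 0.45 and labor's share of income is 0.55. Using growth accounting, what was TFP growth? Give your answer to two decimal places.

Aggregate output growth = (4233.6 − 4200) / 4200 = 0.8%.
Capital growth = (3689.8 − 3800) / 3800 = -2.9%.
Total hours worked growth = (1477.5 − 1500) / 1500 = -1.5%.
Labor's share = 1 − 0.45 = 0.55.
Capital: 0.45 × (-2.9) = -1.305 pp.
Total hours worked: 0.55 × (-1.5) = -0.825 pp.
TFP growth = 0.8 + 2.13 = 2.93%.

2.93%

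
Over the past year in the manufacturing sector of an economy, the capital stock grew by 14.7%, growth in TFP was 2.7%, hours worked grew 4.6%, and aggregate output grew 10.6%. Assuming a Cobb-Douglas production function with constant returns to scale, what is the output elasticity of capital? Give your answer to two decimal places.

gY = gA + α·gK + (1−α)·gL, so gY − gA − gL = α(gK − gL).
10.6 − 2.7 − 4.6 = α × (14.7 − 4.6).
3.3 = 10.1 α, so α = 0.3267.

The output elasticity of capital is 0.33.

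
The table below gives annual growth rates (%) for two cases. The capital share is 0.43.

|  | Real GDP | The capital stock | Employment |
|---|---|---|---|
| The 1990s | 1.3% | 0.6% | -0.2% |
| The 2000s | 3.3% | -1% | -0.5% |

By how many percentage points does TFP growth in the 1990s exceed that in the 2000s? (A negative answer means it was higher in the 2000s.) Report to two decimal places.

-2.86 percentage points

Labor's share = 1 − 0.43 = 0.57.
The 1990s: TFP = 1.3 − 0.258 + 0.114 = 1.156%.
The 2000s: TFP = 3.3 + 0.43 + 0.285 = 4.015%.
Difference = 1.156 − (4.015) = -2.859 pp.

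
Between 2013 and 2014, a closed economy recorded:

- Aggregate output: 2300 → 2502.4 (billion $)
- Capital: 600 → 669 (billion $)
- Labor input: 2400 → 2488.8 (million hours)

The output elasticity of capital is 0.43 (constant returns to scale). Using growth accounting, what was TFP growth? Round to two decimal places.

Aggregate output growth = (2502.4 − 2300) / 2300 = 8.8%.
Capital growth = (669 − 600) / 600 = 11.5%.
Labor input growth = (2488.8 − 2400) / 2400 = 3.7%.
Labor's share = 1 − 0.43 = 0.57.
Capital: 0.43 × 11.5 = 4.945 pp.
Labor input: 0.57 × 3.7 = 2.109 pp.
TFP growth = 8.8 − 7.054 = 1.746%.

1.75%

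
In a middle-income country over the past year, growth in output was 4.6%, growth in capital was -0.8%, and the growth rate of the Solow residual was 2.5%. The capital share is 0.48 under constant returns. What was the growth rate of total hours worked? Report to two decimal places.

Labor's share = 1 − 0.48 = 0.52.
gY = gA + 0.48×(-0.8) + 0.52×g.
0.52×g = 4.6 − 2.5 + 0.384 = 2.484.
g = 2.484 / 0.52 = 4.7769%.

4.78%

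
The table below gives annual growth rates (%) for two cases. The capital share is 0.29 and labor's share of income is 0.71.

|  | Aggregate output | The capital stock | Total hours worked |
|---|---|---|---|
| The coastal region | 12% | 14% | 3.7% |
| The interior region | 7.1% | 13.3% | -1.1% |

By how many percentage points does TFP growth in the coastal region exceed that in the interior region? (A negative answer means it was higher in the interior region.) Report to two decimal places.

1.29 percentage points

Labor's share = 1 − 0.29 = 0.71.
The coastal region: TFP = 12 − 4.06 − 2.627 = 5.313%.
The interior region: TFP = 7.1 − 3.857 + 0.781 = 4.024%.
Difference = 5.313 − (4.024) = 1.289 pp.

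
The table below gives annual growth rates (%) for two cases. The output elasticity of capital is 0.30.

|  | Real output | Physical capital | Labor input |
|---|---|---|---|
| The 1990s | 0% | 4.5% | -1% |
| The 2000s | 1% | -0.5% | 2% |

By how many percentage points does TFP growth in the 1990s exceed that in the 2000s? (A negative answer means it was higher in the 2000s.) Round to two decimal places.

-0.40 percentage points

Labor's share = 1 − 0.3 = 0.7.
The 1990s: TFP = 0 − 1.35 + 0.7 = -0.65%.
The 2000s: TFP = 1 + 0.15 − 1.4 = -0.25%.
Difference = -0.65 − (-0.25) = -0.4 pp.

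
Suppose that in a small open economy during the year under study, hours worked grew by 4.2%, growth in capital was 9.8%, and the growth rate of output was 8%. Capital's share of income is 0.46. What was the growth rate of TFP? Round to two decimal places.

TFP grew 1.22%.

Labor's share = 1 − 0.46 = 0.54.
Capital: 0.46 × 9.8 = 4.508 pp.
Hours worked: 0.54 × 4.2 = 2.268 pp.
TFP growth = 8 − 6.776 = 1.224%.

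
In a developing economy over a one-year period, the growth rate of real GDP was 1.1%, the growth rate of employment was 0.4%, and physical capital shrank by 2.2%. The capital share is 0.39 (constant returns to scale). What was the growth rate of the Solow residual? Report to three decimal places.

Labor's share = 1 − 0.39 = 0.61.
Physical capital: 0.39 × (-2.2) = -0.858 pp.
Employment: 0.61 × 0.4 = 0.244 pp.
TFP growth = 1.1 + 0.614 = 1.714%.

1.714%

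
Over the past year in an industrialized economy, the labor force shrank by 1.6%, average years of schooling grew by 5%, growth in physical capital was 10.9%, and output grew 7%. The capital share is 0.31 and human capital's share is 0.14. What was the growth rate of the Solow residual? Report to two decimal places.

3.80%

Labor's share = 1 − 0.31 − 0.14 = 0.55.
Physical capital: 0.31 × 10.9 = 3.379 pp.
Average years of schooling: 0.14 × 5 = 0.7 pp.
The labor force: 0.55 × (-1.6) = -0.88 pp.
TFP growth = 7 − 3.199 = 3.801%.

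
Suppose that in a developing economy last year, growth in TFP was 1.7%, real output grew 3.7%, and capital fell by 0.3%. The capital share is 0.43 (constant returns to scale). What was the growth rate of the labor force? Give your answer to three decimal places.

The labor force grew 3.735%.

Labor's share = 1 − 0.43 = 0.57.
gY = gA + 0.43×(-0.3) + 0.57×g.
0.57×g = 3.7 − 1.7 + 0.129 = 2.129.
g = 2.129 / 0.57 = 3.73509%.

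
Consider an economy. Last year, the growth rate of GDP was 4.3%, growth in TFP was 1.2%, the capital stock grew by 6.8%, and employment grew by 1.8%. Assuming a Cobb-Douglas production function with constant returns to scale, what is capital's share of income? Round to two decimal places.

gY = gA + α·gK + (1−α)·gL, so gY − gA − gL = α(gK − gL).
4.3 − 1.2 − 1.8 = α × (6.8 − 1.8).
1.3 = 5 α, so α = 0.26.

0.26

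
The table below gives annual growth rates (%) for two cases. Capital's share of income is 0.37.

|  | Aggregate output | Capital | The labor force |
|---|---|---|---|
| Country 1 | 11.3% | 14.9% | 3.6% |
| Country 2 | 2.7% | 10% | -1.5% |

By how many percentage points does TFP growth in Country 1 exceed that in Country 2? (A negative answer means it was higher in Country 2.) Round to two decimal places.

Labor's share = 1 − 0.37 = 0.63.
Country 1: TFP = 11.3 − 5.513 − 2.268 = 3.519%.
Country 2: TFP = 2.7 − 3.7 + 0.945 = -0.055%.
Difference = 3.519 − (-0.055) = 3.574 pp.

3.57 percentage points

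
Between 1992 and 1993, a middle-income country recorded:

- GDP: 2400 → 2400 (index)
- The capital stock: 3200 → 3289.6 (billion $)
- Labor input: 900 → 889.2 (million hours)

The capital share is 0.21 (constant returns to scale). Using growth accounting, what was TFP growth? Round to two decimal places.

GDP growth = (2400 − 2400) / 2400 = 0%.
The capital stock growth = (3289.6 − 3200) / 3200 = 2.8%.
Labor input growth = (889.2 − 900) / 900 = -1.2%.
Labor's share = 1 − 0.21 = 0.79.
The capital stock: 0.21 × 2.8 = 0.588 pp.
Labor input: 0.79 × (-1.2) = -0.948 pp.
TFP growth = 0 + 0.36 = 0.36%.

TFP grew 0.36%.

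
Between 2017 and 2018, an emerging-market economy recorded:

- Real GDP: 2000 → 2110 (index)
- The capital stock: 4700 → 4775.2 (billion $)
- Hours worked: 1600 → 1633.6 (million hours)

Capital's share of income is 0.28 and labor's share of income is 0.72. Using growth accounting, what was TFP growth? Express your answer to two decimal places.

3.54%

Real GDP growth = (2110 − 2000) / 2000 = 5.5%.
The capital stock growth = (4775.2 − 4700) / 4700 = 1.6%.
Hours worked growth = (1633.6 − 1600) / 1600 = 2.1%.
Labor's share = 1 − 0.28 = 0.72.
The capital stock: 0.28 × 1.6 = 0.448 pp.
Hours worked: 0.72 × 2.1 = 1.512 pp.
TFP growth = 5.5 − 1.96 = 3.54%.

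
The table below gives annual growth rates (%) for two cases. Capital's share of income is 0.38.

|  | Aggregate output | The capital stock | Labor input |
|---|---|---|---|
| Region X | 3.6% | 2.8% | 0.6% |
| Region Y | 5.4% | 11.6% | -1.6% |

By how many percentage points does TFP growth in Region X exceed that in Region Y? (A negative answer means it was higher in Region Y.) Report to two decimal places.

Labor's share = 1 − 0.38 = 0.62.
Region X: TFP = 3.6 − 1.064 − 0.372 = 2.164%.
Region Y: TFP = 5.4 − 4.408 + 0.992 = 1.984%.
Difference = 2.164 − (1.984) = 0.18 pp.

0.18 percentage points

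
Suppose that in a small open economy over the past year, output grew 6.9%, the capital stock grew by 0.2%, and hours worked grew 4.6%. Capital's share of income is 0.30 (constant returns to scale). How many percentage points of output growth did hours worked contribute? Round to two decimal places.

Labor's share = 1 − 0.3 = 0.7.
Contribution = share × growth = 0.7 × 4.6 = 3.22 pp.

3.22 pp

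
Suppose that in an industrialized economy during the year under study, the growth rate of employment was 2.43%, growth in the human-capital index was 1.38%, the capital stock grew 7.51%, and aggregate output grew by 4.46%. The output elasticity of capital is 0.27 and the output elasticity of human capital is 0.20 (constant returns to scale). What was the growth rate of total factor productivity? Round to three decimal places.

Total factor productivity growth was 0.868%.

Labor's share = 1 − 0.27 − 0.2 = 0.53.
The capital stock: 0.27 × 7.51 = 2.0277 pp.
The human-capital index: 0.2 × 1.38 = 0.276 pp.
Employment: 0.53 × 2.43 = 1.2879 pp.
TFP growth = 4.46 − 3.5916 = 0.8684%.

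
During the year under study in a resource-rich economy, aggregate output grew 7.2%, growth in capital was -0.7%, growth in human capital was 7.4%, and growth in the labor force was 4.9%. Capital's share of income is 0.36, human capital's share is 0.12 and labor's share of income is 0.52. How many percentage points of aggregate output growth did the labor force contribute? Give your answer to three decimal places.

Labor's share = 1 − 0.36 − 0.12 = 0.52.
Contribution = share × growth = 0.52 × 4.9 = 2.548 pp.

2.548 pp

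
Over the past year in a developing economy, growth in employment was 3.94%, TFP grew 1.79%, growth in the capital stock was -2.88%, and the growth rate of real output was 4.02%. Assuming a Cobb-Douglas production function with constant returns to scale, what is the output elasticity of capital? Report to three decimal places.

gY = gA + α·gK + (1−α)·gL, so gY − gA − gL = α(gK − gL).
4.02 − 1.79 − 3.94 = α × (-2.88 − 3.94).
-1.71 = -6.82 α, so α = 0.25073.

α = 0.251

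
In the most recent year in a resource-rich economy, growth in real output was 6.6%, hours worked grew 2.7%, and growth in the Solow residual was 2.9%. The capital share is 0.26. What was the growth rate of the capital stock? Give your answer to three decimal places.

The capital stock grew 6.546%.

Labor's share = 1 − 0.26 = 0.74.
gY = gA + 0.74×2.7 + 0.26×g.
0.26×g = 6.6 − 2.9 − 1.998 = 1.702.
g = 1.702 / 0.26 = 6.54615%.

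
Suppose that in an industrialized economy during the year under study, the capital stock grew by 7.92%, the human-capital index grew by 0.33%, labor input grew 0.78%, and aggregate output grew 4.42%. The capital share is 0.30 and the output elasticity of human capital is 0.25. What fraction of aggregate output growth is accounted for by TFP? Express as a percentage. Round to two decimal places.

36.44%

Labor's share = 1 − 0.3 − 0.25 = 0.45.
The capital stock: 0.3 × 7.92 = 2.376 pp.
The human-capital index: 0.25 × 0.33 = 0.0825 pp.
Labor input: 0.45 × 0.78 = 0.351 pp.
TFP growth = 4.42 − 2.8095 = 1.6105%.
TFP share of growth = 1.6105 / 4.42 × 100 = 36.4367%.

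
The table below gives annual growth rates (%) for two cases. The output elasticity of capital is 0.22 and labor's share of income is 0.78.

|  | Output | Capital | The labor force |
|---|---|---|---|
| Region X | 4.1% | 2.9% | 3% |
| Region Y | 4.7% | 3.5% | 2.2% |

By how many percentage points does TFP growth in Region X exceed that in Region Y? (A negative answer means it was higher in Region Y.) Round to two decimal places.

-1.09 percentage points

Labor's share = 1 − 0.22 = 0.78.
Region X: TFP = 4.1 − 0.638 − 2.34 = 1.122%.
Region Y: TFP = 4.7 − 0.77 − 1.716 = 2.214%.
Difference = 1.122 − (2.214) = -1.092 pp.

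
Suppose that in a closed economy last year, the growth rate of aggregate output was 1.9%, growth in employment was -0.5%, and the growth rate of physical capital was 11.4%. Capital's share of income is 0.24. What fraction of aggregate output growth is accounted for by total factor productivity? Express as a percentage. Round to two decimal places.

Total factor productivity accounted for -24.00% of growth.

Labor's share = 1 − 0.24 = 0.76.
Physical capital: 0.24 × 11.4 = 2.736 pp.
Employment: 0.76 × (-0.5) = -0.38 pp.
TFP growth = 1.9 − 2.356 = -0.456%.
TFP share of growth = -0.456 / 1.9 × 100 = -24%.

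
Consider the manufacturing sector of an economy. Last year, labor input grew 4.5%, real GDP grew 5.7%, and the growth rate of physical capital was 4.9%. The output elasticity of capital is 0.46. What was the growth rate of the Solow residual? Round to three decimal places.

Labor's share = 1 − 0.46 = 0.54.
Physical capital: 0.46 × 4.9 = 2.254 pp.
Labor input: 0.54 × 4.5 = 2.43 pp.
TFP growth = 5.7 − 4.684 = 1.016%.

The Solow residual growth was 1.016%.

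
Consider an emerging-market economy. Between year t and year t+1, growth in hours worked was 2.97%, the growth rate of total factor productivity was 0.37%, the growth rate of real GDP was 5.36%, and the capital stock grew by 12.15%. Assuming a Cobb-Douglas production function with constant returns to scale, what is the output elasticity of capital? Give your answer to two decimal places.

α = 0.22

gY = gA + α·gK + (1−α)·gL, so gY − gA − gL = α(gK − gL).
5.36 − 0.37 − 2.97 = α × (12.15 − 2.97).
2.02 = 9.18 α, so α = 0.22.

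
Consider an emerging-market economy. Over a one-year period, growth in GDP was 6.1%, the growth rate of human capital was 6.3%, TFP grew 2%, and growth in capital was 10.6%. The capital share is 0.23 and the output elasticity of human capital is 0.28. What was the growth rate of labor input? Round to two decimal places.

-0.21%

Labor's share = 1 − 0.23 − 0.28 = 0.49.
gY = gA + 0.23×10.6 + 0.28×6.3 + 0.49×g.
0.49×g = 6.1 − 2 − 4.202 = -0.102.
g = -0.102 / 0.49 = -0.2082%.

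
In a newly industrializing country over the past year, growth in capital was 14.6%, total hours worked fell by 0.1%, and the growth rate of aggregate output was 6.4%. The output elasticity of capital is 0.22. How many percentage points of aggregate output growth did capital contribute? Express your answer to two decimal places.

Contribution = share × growth = 0.22 × 14.6 = 3.212 pp.

3.21 percentage points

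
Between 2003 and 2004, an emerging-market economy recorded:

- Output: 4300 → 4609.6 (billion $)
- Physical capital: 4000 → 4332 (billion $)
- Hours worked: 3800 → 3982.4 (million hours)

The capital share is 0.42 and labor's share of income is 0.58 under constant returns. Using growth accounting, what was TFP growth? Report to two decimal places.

0.93%

Output growth = (4609.6 − 4300) / 4300 = 7.2%.
Physical capital growth = (4332 − 4000) / 4000 = 8.3%.
Hours worked growth = (3982.4 − 3800) / 3800 = 4.8%.
Labor's share = 1 − 0.42 = 0.58.
Physical capital: 0.42 × 8.3 = 3.486 pp.
Hours worked: 0.58 × 4.8 = 2.784 pp.
TFP growth = 7.2 − 6.27 = 0.93%.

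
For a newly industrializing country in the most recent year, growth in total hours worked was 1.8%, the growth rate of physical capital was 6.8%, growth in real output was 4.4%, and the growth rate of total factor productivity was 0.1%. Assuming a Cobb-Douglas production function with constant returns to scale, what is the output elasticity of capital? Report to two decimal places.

α = 0.50

gY = gA + α·gK + (1−α)·gL, so gY − gA − gL = α(gK − gL).
4.4 − 0.1 − 1.8 = α × (6.8 − 1.8).
2.5 = 5 α, so α = 0.5.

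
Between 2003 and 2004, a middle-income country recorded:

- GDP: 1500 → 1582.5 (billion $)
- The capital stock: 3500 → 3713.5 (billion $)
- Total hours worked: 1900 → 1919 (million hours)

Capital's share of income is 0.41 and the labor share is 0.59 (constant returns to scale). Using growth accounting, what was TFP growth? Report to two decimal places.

TFP growth was 2.41%.

GDP growth = (1582.5 − 1500) / 1500 = 5.5%.
The capital stock growth = (3713.5 − 3500) / 3500 = 6.1%.
Total hours worked growth = (1919 − 1900) / 1900 = 1%.
Labor's share = 1 − 0.41 = 0.59.
The capital stock: 0.41 × 6.1 = 2.501 pp.
Total hours worked: 0.59 × 1 = 0.59 pp.
TFP growth = 5.5 − 3.091 = 2.409%.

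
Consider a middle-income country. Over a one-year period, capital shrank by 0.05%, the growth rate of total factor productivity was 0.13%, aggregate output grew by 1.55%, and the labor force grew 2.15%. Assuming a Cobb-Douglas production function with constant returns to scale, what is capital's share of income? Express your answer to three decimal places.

Capital's share of income is 0.332.

gY = gA + α·gK + (1−α)·gL, so gY − gA − gL = α(gK − gL).
1.55 − 0.13 − 2.15 = α × (-0.05 − 2.15).
-0.73 = -2.2 α, so α = 0.33182.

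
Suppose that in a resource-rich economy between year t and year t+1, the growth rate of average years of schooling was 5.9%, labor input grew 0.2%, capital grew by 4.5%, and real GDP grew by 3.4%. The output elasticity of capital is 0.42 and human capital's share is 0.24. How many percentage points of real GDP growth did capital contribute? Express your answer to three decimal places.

1.890

Contribution = share × growth = 0.42 × 4.5 = 1.89 pp.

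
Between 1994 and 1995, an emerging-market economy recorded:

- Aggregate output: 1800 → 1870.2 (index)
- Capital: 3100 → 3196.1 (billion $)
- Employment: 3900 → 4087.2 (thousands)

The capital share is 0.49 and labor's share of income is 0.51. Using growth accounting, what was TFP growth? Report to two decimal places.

-0.07%

Aggregate output growth = (1870.2 − 1800) / 1800 = 3.9%.
Capital growth = (3196.1 − 3100) / 3100 = 3.1%.
Employment growth = (4087.2 − 3900) / 3900 = 4.8%.
Labor's share = 1 − 0.49 = 0.51.
Capital: 0.49 × 3.1 = 1.519 pp.
Employment: 0.51 × 4.8 = 2.448 pp.
TFP growth = 3.9 − 3.967 = -0.067%.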